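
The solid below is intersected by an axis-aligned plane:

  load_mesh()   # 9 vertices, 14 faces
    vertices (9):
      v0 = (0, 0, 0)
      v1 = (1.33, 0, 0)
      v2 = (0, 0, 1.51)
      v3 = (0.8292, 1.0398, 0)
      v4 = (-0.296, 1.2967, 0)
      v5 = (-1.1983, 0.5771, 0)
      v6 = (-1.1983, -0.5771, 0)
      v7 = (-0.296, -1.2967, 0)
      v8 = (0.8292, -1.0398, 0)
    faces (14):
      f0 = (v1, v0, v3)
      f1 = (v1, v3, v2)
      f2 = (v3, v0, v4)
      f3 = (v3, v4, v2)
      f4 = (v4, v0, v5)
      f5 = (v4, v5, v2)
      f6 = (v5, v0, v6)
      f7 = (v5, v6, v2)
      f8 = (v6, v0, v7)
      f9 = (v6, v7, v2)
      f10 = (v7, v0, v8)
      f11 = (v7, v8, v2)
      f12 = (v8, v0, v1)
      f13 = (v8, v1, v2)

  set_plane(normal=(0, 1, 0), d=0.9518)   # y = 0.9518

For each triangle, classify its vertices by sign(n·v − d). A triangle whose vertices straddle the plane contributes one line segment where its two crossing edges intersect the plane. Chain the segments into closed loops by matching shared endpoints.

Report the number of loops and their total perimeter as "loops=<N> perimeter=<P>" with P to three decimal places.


Straddling triangles (6 of 14):
  (v1,v0,v3) [--+] → (0.759023, 0.9518, 0)–(0.871584, 0.9518, 0)  len=0.1126
  (v1,v3,v2) [-+-] → (0.871584, 0.9518, 0)–(0.759023, 0.9518, 0.127794)  len=0.1703
  (v3,v0,v4) [+-+] → (0.759023, 0.9518, 0)–(-0.217269, 0.9518, 0)  len=0.9763
  (v3,v4,v2) [++-] → (-0.217269, 0.9518, 0.401634)–(0.759023, 0.9518, 0.127794)  len=1.0140
  (v4,v0,v5) [+--] → (-0.217269, 0.9518, 0)–(-0.728467, 0.9518, 0)  len=0.5112
  (v4,v5,v2) [+--] → (-0.728467, 0.9518, 0)–(-0.217269, 0.9518, 0.401634)  len=0.6501

Chained into 1 loop(s):
  loop 1: 6 segments, perimeter = 3.4344
Total perimeter = 3.434

loops=1 perimeter=3.434


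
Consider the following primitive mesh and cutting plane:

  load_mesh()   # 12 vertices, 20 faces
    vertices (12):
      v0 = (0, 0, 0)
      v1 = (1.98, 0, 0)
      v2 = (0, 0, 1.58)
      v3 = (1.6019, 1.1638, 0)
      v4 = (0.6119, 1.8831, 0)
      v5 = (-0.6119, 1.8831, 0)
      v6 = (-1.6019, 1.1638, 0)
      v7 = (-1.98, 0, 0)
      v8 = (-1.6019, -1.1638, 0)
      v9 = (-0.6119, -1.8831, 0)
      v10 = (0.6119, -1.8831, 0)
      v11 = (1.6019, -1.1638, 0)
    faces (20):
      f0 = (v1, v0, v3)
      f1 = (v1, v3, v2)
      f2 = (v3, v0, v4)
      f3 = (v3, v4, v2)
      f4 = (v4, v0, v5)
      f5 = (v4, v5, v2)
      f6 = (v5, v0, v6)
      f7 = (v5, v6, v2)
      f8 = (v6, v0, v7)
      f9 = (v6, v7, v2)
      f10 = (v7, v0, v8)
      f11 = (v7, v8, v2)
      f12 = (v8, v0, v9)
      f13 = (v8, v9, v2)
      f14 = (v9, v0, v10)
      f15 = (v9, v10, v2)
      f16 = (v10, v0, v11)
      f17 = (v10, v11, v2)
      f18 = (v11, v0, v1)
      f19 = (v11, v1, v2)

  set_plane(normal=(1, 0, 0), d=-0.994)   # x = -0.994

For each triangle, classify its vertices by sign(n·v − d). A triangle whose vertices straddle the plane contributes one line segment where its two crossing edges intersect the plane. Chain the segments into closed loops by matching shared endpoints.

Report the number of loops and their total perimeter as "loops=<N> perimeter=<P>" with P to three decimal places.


Straddling triangles (8 of 20):
  (v5,v0,v6) [++-] → (-0.994, 0.722153, 0)–(-0.994, 1.60548, 0)  len=0.8833
  (v5,v6,v2) [+-+] → (-0.994, 1.60548, 0)–(-0.994, 0.722153, 0.599589)  len=1.0676
  (v6,v0,v7) [-+-] → (-0.994, 0.722153, 0)–(-0.994, 0, 0)  len=0.7222
  (v6,v7,v2) [--+] → (-0.994, 0, 0.786808)–(-0.994, 0.722153, 0.599589)  len=0.7460
  (v7,v0,v8) [-+-] → (-0.994, 0, 0)–(-0.994, -0.722153, 0)  len=0.7222
  (v7,v8,v2) [--+] → (-0.994, -0.722153, 0.599589)–(-0.994, 0, 0.786808)  len=0.7460
  (v8,v0,v9) [-++] → (-0.994, -0.722153, 0)–(-0.994, -1.60548, 0)  len=0.8833
  (v8,v9,v2) [-++] → (-0.994, -1.60548, 0)–(-0.994, -0.722153, 0.599589)  len=1.0676

Chained into 1 loop(s):
  loop 1: 8 segments, perimeter = 6.8382
Total perimeter = 6.838

loops=1 perimeter=6.838


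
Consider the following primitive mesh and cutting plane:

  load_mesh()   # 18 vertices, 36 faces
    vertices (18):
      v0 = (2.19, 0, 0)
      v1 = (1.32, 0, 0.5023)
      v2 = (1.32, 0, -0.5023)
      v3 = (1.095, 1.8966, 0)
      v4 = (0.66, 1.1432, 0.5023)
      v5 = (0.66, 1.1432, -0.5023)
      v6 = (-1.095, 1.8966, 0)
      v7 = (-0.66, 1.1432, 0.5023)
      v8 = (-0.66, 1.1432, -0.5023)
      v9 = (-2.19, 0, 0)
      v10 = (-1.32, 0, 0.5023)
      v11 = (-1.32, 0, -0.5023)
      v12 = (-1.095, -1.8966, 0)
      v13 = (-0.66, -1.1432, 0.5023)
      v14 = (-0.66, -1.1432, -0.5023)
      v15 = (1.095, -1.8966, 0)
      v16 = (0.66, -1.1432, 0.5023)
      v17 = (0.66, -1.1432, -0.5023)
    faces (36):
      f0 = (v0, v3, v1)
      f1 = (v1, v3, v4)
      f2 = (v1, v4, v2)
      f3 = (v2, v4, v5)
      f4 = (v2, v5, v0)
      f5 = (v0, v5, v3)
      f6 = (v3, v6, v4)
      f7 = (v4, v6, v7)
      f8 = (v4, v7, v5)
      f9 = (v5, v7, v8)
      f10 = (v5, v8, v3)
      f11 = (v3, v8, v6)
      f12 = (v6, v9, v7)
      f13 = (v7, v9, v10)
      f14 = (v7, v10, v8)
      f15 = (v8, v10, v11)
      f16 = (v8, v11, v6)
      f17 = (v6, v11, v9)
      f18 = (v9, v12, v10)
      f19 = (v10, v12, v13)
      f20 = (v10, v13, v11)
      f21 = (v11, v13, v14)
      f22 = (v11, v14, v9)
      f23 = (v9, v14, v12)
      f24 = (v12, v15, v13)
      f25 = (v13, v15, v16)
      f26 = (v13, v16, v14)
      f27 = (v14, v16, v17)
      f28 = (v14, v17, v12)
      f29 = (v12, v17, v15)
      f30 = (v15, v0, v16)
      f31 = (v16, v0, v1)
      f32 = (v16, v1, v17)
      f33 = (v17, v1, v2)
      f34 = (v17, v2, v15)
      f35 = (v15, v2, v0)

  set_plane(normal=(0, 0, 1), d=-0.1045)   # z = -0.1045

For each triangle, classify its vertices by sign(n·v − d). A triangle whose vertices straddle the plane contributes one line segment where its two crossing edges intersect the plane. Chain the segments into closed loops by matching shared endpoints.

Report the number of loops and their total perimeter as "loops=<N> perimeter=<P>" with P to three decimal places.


Straddling triangles (24 of 36):
  (v1,v4,v2) [++-] → (1.05865, 0.452683, -0.1045)–(1.32, 0, -0.1045)  len=0.5227
  (v2,v4,v5) [-+-] → (1.05865, 0.452683, -0.1045)–(0.66, 1.1432, -0.1045)  len=0.7973
  (v2,v5,v0) [--+] → (1.87169, 0.237835, -0.1045)–(2.009, 0, -0.1045)  len=0.2746
  (v0,v5,v3) [+-+] → (1.87169, 0.237835, -0.1045)–(1.0045, 1.73986, -0.1045)  len=1.7344
  (v4,v7,v5) [++-] → (0.137308, 1.1432, -0.1045)–(0.66, 1.1432, -0.1045)  len=0.5227
  (v5,v7,v8) [-+-] → (0.137308, 1.1432, -0.1045)–(-0.66, 1.1432, -0.1045)  len=0.7973
  (v5,v8,v3) [--+] → (0.729885, 1.73986, -0.1045)–(1.0045, 1.73986, -0.1045)  len=0.2746
  (v3,v8,v6) [+-+] → (0.729885, 1.73986, -0.1045)–(-1.0045, 1.73986, -0.1045)  len=1.7344
  (v7,v10,v8) [++-] → (-0.921346, 0.690517, -0.1045)–(-0.66, 1.1432, -0.1045)  len=0.5227
  (v8,v10,v11) [-+-] → (-0.921346, 0.690517, -0.1045)–(-1.32, 0, -0.1045)  len=0.7973
  (v8,v11,v6) [--+] → (-1.14181, 1.50203, -0.1045)–(-1.0045, 1.73986, -0.1045)  len=0.2746
  (v6,v11,v9) [+-+] → (-1.14181, 1.50203, -0.1045)–(-2.009, 0, -0.1045)  len=1.7344
  (v10,v13,v11) [++-] → (-1.05865, -0.452683, -0.1045)–(-1.32, 0, -0.1045)  len=0.5227
  (v11,v13,v14) [-+-] → (-1.05865, -0.452683, -0.1045)–(-0.66, -1.1432, -0.1045)  len=0.7973
  (v11,v14,v9) [--+] → (-1.87169, -0.237835, -0.1045)–(-2.009, 0, -0.1045)  len=0.2746
  (v9,v14,v12) [+-+] → (-1.87169, -0.237835, -0.1045)–(-1.0045, -1.73986, -0.1045)  len=1.7344
  (v13,v16,v14) [++-] → (-0.137308, -1.1432, -0.1045)–(-0.66, -1.1432, -0.1045)  len=0.5227
  (v14,v16,v17) [-+-] → (-0.137308, -1.1432, -0.1045)–(0.66, -1.1432, -0.1045)  len=0.7973
  (v14,v17,v12) [--+] → (-0.729885, -1.73986, -0.1045)–(-1.0045, -1.73986, -0.1045)  len=0.2746
  (v12,v17,v15) [+-+] → (-0.729885, -1.73986, -0.1045)–(1.0045, -1.73986, -0.1045)  len=1.7344
  (v16,v1,v17) [++-] → (0.921346, -0.690517, -0.1045)–(0.66, -1.1432, -0.1045)  len=0.5227
  (v17,v1,v2) [-+-] → (0.921346, -0.690517, -0.1045)–(1.32, 0, -0.1045)  len=0.7973
  (v17,v2,v15) [--+] → (1.14181, -1.50203, -0.1045)–(1.0045, -1.73986, -0.1045)  len=0.2746
  (v15,v2,v0) [+-+] → (1.14181, -1.50203, -0.1045)–(2.009, 0, -0.1045)  len=1.7344

Chained into 2 loop(s):
  loop 1: 12 segments, perimeter = 7.9202
  loop 2: 12 segments, perimeter = 12.0541
Total perimeter = 19.974

loops=2 perimeter=19.974


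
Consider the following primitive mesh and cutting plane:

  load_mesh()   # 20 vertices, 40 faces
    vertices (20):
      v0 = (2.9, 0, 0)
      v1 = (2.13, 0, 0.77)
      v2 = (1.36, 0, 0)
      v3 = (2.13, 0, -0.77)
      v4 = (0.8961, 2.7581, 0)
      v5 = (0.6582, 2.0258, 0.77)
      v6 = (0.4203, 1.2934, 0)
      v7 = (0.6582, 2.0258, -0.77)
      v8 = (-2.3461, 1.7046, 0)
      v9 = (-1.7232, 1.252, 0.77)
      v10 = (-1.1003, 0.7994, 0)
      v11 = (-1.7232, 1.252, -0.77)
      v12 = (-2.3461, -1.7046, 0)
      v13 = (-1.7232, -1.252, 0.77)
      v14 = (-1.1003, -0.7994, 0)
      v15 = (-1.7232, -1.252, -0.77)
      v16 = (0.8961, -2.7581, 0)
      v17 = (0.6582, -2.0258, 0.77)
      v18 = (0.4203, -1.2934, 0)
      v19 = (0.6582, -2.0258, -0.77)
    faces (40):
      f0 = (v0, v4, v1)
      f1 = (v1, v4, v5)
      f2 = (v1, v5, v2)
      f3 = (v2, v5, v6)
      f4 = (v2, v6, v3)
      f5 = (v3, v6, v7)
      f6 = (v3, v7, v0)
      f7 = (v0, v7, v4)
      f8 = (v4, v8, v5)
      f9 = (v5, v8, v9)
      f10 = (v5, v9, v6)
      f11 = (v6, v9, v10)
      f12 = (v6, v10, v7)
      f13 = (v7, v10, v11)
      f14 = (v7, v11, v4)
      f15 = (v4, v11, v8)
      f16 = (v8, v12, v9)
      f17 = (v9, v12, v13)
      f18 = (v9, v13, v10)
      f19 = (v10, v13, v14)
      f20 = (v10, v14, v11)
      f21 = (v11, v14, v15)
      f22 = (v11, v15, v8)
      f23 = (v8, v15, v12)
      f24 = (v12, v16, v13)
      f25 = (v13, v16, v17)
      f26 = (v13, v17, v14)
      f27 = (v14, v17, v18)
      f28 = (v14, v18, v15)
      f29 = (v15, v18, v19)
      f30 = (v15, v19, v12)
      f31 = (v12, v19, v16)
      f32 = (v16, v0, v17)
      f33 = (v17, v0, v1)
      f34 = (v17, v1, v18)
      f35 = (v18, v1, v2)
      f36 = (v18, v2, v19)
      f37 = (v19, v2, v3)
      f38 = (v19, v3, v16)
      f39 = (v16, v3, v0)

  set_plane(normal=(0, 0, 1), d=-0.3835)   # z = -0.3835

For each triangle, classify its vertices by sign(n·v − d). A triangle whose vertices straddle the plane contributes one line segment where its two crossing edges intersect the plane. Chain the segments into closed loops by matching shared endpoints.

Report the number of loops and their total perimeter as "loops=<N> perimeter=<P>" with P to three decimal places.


Straddling triangles (20 of 40):
  (v2,v6,v3) [++-] → (1.27182, 0.64922, -0.3835)–(1.7435, 0, -0.3835)  len=0.8025
  (v3,v6,v7) [-+-] → (1.27182, 0.64922, -0.3835)–(0.538787, 1.65817, -0.3835)  len=1.2471
  (v3,v7,v0) [--+] → (1.78347, 1.00895, -0.3835)–(2.5165, 0, -0.3835)  len=1.2471
  (v0,v7,v4) [+-+] → (1.78347, 1.00895, -0.3835)–(0.777613, 2.39338, -0.3835)  len=1.7112
  (v6,v10,v7) [++-] → (-0.224476, 1.41021, -0.3835)–(0.538787, 1.65817, -0.3835)  len=0.8025
  (v7,v10,v11) [-+-] → (-0.224476, 1.41021, -0.3835)–(-1.41054, 1.02482, -0.3835)  len=1.2471
  (v7,v11,v4) [--+] → (-0.408447, 2.00798, -0.3835)–(0.777613, 2.39338, -0.3835)  len=1.2471
  (v4,v11,v8) [+-+] → (-0.408447, 2.00798, -0.3835)–(-2.03586, 1.47918, -0.3835)  len=1.7112
  (v10,v14,v11) [++-] → (-1.41054, 0.222304, -0.3835)–(-1.41054, 1.02482, -0.3835)  len=0.8025
  (v11,v14,v15) [-+-] → (-1.41054, 0.222304, -0.3835)–(-1.41054, -1.02482, -0.3835)  len=1.2471
  (v11,v15,v8) [--+] → (-2.03586, 0.23206, -0.3835)–(-2.03586, 1.47918, -0.3835)  len=1.2471
  (v8,v15,v12) [+-+] → (-2.03586, 0.23206, -0.3835)–(-2.03586, -1.47918, -0.3835)  len=1.7112
  (v14,v18,v15) [++-] → (-0.647274, -1.27278, -0.3835)–(-1.41054, -1.02482, -0.3835)  len=0.8025
  (v15,v18,v19) [-+-] → (-0.647274, -1.27278, -0.3835)–(0.538787, -1.65817, -0.3835)  len=1.2471
  (v15,v19,v12) [--+] → (-0.849803, -1.86457, -0.3835)–(-2.03586, -1.47918, -0.3835)  len=1.2471
  (v12,v19,v16) [+-+] → (-0.849803, -1.86457, -0.3835)–(0.777613, -2.39338, -0.3835)  len=1.7112
  (v18,v2,v19) [++-] → (1.01047, -1.00895, -0.3835)–(0.538787, -1.65817, -0.3835)  len=0.8025
  (v19,v2,v3) [-+-] → (1.01047, -1.00895, -0.3835)–(1.7435, 0, -0.3835)  len=1.2471
  (v19,v3,v16) [--+] → (1.51065, -1.38442, -0.3835)–(0.777613, -2.39338, -0.3835)  len=1.2471
  (v16,v3,v0) [+-+] → (1.51065, -1.38442, -0.3835)–(2.5165, 0, -0.3835)  len=1.7112

Chained into 2 loop(s):
  loop 1: 10 segments, perimeter = 10.2481
  loop 2: 10 segments, perimeter = 14.7917
Total perimeter = 25.040

loops=2 perimeter=25.040


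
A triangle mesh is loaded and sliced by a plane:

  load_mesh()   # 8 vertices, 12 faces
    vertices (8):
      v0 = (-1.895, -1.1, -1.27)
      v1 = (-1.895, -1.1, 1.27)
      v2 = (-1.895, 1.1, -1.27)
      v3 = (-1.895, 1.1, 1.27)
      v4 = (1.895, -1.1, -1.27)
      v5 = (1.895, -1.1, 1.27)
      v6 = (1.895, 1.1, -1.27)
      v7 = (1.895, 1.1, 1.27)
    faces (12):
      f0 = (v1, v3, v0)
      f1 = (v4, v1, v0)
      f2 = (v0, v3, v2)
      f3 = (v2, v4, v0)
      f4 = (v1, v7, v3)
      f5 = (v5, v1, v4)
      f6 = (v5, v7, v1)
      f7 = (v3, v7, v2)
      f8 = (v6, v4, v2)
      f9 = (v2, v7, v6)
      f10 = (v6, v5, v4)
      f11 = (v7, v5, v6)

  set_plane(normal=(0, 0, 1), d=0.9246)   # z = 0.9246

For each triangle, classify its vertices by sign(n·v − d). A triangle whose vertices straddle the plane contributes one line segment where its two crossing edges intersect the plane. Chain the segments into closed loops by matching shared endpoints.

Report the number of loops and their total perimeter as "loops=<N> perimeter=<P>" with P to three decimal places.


loops=1 perimeter=11.980

Straddling triangles (8 of 12):
  (v1,v3,v0) [++-] → (-1.895, 0.800835, 0.9246)–(-1.895, -1.1, 0.9246)  len=1.9008
  (v4,v1,v0) [-+-] → (-1.37962, -1.1, 0.9246)–(-1.895, -1.1, 0.9246)  len=0.5154
  (v0,v3,v2) [-+-] → (-1.895, 0.800835, 0.9246)–(-1.895, 1.1, 0.9246)  len=0.2992
  (v5,v1,v4) [++-] → (-1.37962, -1.1, 0.9246)–(1.895, -1.1, 0.9246)  len=3.2746
  (v3,v7,v2) [++-] → (1.37962, 1.1, 0.9246)–(-1.895, 1.1, 0.9246)  len=3.2746
  (v2,v7,v6) [-+-] → (1.37962, 1.1, 0.9246)–(1.895, 1.1, 0.9246)  len=0.5154
  (v6,v5,v4) [-+-] → (1.895, -0.800835, 0.9246)–(1.895, -1.1, 0.9246)  len=0.2992
  (v7,v5,v6) [++-] → (1.895, -0.800835, 0.9246)–(1.895, 1.1, 0.9246)  len=1.9008

Chained into 1 loop(s):
  loop 1: 8 segments, perimeter = 11.9800
Total perimeter = 11.980


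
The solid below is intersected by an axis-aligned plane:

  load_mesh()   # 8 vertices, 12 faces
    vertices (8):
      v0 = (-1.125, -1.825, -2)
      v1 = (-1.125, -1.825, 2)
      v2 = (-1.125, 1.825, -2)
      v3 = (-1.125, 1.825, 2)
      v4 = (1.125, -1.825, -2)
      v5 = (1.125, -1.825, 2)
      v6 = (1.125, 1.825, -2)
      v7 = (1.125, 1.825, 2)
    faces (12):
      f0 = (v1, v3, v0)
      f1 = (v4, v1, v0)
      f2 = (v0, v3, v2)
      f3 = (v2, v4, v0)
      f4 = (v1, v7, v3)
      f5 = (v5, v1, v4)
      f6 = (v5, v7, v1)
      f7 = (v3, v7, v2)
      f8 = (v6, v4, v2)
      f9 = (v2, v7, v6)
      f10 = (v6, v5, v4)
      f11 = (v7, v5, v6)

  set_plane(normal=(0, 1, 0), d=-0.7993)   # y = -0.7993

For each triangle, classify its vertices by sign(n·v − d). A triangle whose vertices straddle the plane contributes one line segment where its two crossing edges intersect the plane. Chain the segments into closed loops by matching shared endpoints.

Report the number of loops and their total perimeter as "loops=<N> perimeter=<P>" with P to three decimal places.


Straddling triangles (8 of 12):
  (v1,v3,v0) [-+-] → (-1.125, -0.7993, 2)–(-1.125, -0.7993, -0.875945)  len=2.8759
  (v0,v3,v2) [-++] → (-1.125, -0.7993, -0.875945)–(-1.125, -0.7993, -2)  len=1.1241
  (v2,v4,v0) [+--] → (0.492719, -0.7993, -2)–(-1.125, -0.7993, -2)  len=1.6177
  (v1,v7,v3) [-++] → (-0.492719, -0.7993, 2)–(-1.125, -0.7993, 2)  len=0.6323
  (v5,v7,v1) [-+-] → (1.125, -0.7993, 2)–(-0.492719, -0.7993, 2)  len=1.6177
  (v6,v4,v2) [+-+] → (1.125, -0.7993, -2)–(0.492719, -0.7993, -2)  len=0.6323
  (v6,v5,v4) [+--] → (1.125, -0.7993, 0.875945)–(1.125, -0.7993, -2)  len=2.8759
  (v7,v5,v6) [+-+] → (1.125, -0.7993, 2)–(1.125, -0.7993, 0.875945)  len=1.1241

Chained into 1 loop(s):
  loop 1: 8 segments, perimeter = 12.5000
Total perimeter = 12.500

loops=1 perimeter=12.500


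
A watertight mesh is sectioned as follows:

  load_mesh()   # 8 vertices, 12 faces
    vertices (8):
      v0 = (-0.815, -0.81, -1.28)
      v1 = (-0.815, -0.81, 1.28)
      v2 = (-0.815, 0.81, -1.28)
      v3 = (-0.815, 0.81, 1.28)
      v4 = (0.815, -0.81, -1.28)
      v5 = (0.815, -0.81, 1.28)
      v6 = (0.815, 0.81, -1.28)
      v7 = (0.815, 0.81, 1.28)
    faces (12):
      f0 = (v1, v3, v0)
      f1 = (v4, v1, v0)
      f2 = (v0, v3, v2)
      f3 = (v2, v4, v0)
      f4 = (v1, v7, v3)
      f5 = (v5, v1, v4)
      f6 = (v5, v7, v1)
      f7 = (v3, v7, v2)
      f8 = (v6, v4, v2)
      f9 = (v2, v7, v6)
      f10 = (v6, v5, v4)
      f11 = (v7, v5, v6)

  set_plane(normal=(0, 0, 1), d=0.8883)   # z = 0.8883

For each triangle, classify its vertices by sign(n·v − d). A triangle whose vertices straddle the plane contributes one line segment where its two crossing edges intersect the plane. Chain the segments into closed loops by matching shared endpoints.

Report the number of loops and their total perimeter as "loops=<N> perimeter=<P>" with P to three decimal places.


loops=1 perimeter=6.500

Straddling triangles (8 of 12):
  (v1,v3,v0) [++-] → (-0.815, 0.562127, 0.8883)–(-0.815, -0.81, 0.8883)  len=1.3721
  (v4,v1,v0) [-+-] → (-0.565597, -0.81, 0.8883)–(-0.815, -0.81, 0.8883)  len=0.2494
  (v0,v3,v2) [-+-] → (-0.815, 0.562127, 0.8883)–(-0.815, 0.81, 0.8883)  len=0.2479
  (v5,v1,v4) [++-] → (-0.565597, -0.81, 0.8883)–(0.815, -0.81, 0.8883)  len=1.3806
  (v3,v7,v2) [++-] → (0.565597, 0.81, 0.8883)–(-0.815, 0.81, 0.8883)  len=1.3806
  (v2,v7,v6) [-+-] → (0.565597, 0.81, 0.8883)–(0.815, 0.81, 0.8883)  len=0.2494
  (v6,v5,v4) [-+-] → (0.815, -0.562127, 0.8883)–(0.815, -0.81, 0.8883)  len=0.2479
  (v7,v5,v6) [++-] → (0.815, -0.562127, 0.8883)–(0.815, 0.81, 0.8883)  len=1.3721

Chained into 1 loop(s):
  loop 1: 8 segments, perimeter = 6.5000
Total perimeter = 6.500


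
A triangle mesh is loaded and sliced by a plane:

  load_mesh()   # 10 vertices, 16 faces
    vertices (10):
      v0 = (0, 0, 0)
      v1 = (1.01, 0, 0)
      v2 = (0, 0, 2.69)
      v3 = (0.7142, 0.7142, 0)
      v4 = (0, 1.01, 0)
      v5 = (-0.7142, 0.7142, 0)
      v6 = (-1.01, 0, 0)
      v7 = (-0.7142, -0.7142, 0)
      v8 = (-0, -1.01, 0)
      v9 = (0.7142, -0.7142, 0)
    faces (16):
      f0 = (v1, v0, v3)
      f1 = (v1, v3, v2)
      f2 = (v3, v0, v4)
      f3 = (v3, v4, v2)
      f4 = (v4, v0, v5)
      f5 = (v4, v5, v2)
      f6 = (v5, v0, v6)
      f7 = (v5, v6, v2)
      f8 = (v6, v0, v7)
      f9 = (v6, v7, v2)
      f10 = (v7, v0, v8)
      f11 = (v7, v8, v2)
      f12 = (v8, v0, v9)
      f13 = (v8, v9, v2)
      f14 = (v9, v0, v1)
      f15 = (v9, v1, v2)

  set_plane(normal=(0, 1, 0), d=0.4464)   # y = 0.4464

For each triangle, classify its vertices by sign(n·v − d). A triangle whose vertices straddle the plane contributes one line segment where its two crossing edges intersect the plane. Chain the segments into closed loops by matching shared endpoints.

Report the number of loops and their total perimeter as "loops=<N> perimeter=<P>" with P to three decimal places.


loops=1 perimeter=5.134

Straddling triangles (8 of 16):
  (v1,v0,v3) [--+] → (0.4464, 0.4464, 0)–(0.825115, 0.4464, 0)  len=0.3787
  (v1,v3,v2) [-+-] → (0.825115, 0.4464, 0)–(0.4464, 0.4464, 1.00866)  len=1.0774
  (v3,v0,v4) [+-+] → (0.4464, 0.4464, 0)–(0, 0.4464, 0)  len=0.4464
  (v3,v4,v2) [++-] → (0, 0.4464, 1.50107)–(0.4464, 0.4464, 1.00866)  len=0.6646
  (v4,v0,v5) [+-+] → (0, 0.4464, 0)–(-0.4464, 0.4464, 0)  len=0.4464
  (v4,v5,v2) [++-] → (-0.4464, 0.4464, 1.00866)–(0, 0.4464, 1.50107)  len=0.6646
  (v5,v0,v6) [+--] → (-0.4464, 0.4464, 0)–(-0.825115, 0.4464, 0)  len=0.3787
  (v5,v6,v2) [+--] → (-0.825115, 0.4464, 0)–(-0.4464, 0.4464, 1.00866)  len=1.0774

Chained into 1 loop(s):
  loop 1: 8 segments, perimeter = 5.1343
Total perimeter = 5.134


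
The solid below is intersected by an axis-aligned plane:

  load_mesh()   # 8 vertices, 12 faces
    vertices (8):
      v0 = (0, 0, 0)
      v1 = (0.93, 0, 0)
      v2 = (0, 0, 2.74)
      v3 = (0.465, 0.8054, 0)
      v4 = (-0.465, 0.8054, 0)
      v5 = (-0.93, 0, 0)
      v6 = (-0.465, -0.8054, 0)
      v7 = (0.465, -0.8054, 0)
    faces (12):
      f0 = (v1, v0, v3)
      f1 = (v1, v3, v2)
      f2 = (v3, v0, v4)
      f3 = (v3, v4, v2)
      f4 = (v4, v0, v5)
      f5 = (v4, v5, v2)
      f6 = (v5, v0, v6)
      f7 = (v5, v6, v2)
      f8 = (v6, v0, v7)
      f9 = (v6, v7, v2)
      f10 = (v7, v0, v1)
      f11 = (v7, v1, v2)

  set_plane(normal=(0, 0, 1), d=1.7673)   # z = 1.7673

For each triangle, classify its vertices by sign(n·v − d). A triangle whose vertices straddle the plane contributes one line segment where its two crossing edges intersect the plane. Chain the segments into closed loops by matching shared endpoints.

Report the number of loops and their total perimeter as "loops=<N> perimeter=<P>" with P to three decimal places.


Straddling triangles (6 of 12):
  (v1,v3,v2) [--+] → (0.165075, 0.285917, 1.7673)–(0.33015, 0, 1.7673)  len=0.3301
  (v3,v4,v2) [--+] → (-0.165075, 0.285917, 1.7673)–(0.165075, 0.285917, 1.7673)  len=0.3302
  (v4,v5,v2) [--+] → (-0.33015, 0, 1.7673)–(-0.165075, 0.285917, 1.7673)  len=0.3301
  (v5,v6,v2) [--+] → (-0.165075, -0.285917, 1.7673)–(-0.33015, 0, 1.7673)  len=0.3301
  (v6,v7,v2) [--+] → (0.165075, -0.285917, 1.7673)–(-0.165075, -0.285917, 1.7673)  len=0.3302
  (v7,v1,v2) [--+] → (0.33015, 0, 1.7673)–(0.165075, -0.285917, 1.7673)  len=0.3301

Chained into 1 loop(s):
  loop 1: 6 segments, perimeter = 1.9809
Total perimeter = 1.981

loops=1 perimeter=1.981


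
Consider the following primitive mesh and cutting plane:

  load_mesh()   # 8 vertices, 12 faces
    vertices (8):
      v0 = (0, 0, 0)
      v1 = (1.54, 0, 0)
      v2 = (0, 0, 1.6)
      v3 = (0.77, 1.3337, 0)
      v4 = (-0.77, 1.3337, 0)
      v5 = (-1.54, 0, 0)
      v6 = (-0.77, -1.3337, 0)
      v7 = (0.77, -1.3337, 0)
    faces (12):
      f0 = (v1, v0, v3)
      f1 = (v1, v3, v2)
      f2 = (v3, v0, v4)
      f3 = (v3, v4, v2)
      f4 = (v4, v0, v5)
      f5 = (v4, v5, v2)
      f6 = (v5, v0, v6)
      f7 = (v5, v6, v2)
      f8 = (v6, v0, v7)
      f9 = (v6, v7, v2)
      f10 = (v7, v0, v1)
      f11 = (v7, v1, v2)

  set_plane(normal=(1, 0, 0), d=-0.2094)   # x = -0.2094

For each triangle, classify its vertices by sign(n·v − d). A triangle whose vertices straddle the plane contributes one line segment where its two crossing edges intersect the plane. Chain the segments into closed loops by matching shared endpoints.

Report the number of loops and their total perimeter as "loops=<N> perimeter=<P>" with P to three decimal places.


loops=1 perimeter=6.546

Straddling triangles (8 of 12):
  (v3,v0,v4) [++-] → (-0.2094, 0.362697, 0)–(-0.2094, 1.3337, 0)  len=0.9710
  (v3,v4,v2) [+-+] → (-0.2094, 1.3337, 0)–(-0.2094, 0.362697, 1.16488)  len=1.5165
  (v4,v0,v5) [-+-] → (-0.2094, 0.362697, 0)–(-0.2094, 0, 0)  len=0.3627
  (v4,v5,v2) [--+] → (-0.2094, 0, 1.38244)–(-0.2094, 0.362697, 1.16488)  len=0.4229
  (v5,v0,v6) [-+-] → (-0.2094, 0, 0)–(-0.2094, -0.362697, 0)  len=0.3627
  (v5,v6,v2) [--+] → (-0.2094, -0.362697, 1.16488)–(-0.2094, 0, 1.38244)  len=0.4229
  (v6,v0,v7) [-++] → (-0.2094, -0.362697, 0)–(-0.2094, -1.3337, 0)  len=0.9710
  (v6,v7,v2) [-++] → (-0.2094, -1.3337, 0)–(-0.2094, -0.362697, 1.16488)  len=1.5165

Chained into 1 loop(s):
  loop 1: 8 segments, perimeter = 6.5463
Total perimeter = 6.546


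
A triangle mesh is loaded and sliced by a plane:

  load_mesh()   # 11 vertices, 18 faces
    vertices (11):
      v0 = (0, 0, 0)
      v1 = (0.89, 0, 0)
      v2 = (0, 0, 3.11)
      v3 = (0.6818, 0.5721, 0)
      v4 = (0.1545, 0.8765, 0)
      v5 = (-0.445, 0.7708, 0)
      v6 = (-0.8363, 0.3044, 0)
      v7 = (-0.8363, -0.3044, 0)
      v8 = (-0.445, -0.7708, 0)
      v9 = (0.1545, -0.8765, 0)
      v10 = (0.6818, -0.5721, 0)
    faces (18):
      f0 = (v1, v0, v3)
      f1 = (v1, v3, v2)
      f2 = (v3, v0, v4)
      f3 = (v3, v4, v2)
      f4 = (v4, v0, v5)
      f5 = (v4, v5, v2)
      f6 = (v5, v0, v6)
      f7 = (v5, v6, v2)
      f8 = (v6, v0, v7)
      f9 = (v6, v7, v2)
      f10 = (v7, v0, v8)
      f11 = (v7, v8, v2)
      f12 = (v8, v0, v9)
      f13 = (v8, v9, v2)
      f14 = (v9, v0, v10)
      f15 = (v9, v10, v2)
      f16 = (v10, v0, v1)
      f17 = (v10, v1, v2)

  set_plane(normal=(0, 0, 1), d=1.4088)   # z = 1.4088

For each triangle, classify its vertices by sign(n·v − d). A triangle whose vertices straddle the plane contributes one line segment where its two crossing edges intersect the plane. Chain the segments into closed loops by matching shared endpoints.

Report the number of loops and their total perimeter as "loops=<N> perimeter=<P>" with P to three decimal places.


Straddling triangles (9 of 18):
  (v1,v3,v2) [--+] → (0.372951, 0.312944, 1.4088)–(0.486839, 0, 1.4088)  len=0.3330
  (v3,v4,v2) [--+] → (0.084513, 0.479454, 1.4088)–(0.372951, 0.312944, 1.4088)  len=0.3330
  (v4,v5,v2) [--+] → (-0.243419, 0.421635, 1.4088)–(0.084513, 0.479454, 1.4088)  len=0.3330
  (v5,v6,v2) [--+] → (-0.457464, 0.16651, 1.4088)–(-0.243419, 0.421635, 1.4088)  len=0.3330
  (v6,v7,v2) [--+] → (-0.457464, -0.16651, 1.4088)–(-0.457464, 0.16651, 1.4088)  len=0.3330
  (v7,v8,v2) [--+] → (-0.243419, -0.421635, 1.4088)–(-0.457464, -0.16651, 1.4088)  len=0.3330
  (v8,v9,v2) [--+] → (0.084513, -0.479454, 1.4088)–(-0.243419, -0.421635, 1.4088)  len=0.3330
  (v9,v10,v2) [--+] → (0.372951, -0.312944, 1.4088)–(0.084513, -0.479454, 1.4088)  len=0.3330
  (v10,v1,v2) [--+] → (0.486839, 0, 1.4088)–(0.372951, -0.312944, 1.4088)  len=0.3330

Chained into 1 loop(s):
  loop 1: 9 segments, perimeter = 2.9972
Total perimeter = 2.997

loops=1 perimeter=2.997


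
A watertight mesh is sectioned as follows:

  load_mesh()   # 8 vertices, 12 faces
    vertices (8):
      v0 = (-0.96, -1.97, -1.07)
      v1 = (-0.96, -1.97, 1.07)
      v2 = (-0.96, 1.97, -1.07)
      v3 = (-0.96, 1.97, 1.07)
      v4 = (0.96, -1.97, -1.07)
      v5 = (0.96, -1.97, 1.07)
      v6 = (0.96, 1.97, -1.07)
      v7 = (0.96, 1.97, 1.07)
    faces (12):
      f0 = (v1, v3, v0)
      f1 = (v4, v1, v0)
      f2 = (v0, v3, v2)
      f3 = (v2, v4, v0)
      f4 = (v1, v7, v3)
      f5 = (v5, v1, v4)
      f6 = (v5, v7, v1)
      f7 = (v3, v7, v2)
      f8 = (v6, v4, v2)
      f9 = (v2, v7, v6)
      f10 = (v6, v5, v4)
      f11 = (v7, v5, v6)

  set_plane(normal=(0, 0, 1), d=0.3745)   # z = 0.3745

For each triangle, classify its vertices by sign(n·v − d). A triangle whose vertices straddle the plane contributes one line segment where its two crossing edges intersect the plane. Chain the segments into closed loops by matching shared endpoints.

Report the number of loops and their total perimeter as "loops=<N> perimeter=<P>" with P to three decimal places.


Straddling triangles (8 of 12):
  (v1,v3,v0) [++-] → (-0.96, 0.6895, 0.3745)–(-0.96, -1.97, 0.3745)  len=2.6595
  (v4,v1,v0) [-+-] → (-0.336, -1.97, 0.3745)–(-0.96, -1.97, 0.3745)  len=0.6240
  (v0,v3,v2) [-+-] → (-0.96, 0.6895, 0.3745)–(-0.96, 1.97, 0.3745)  len=1.2805
  (v5,v1,v4) [++-] → (-0.336, -1.97, 0.3745)–(0.96, -1.97, 0.3745)  len=1.2960
  (v3,v7,v2) [++-] → (0.336, 1.97, 0.3745)–(-0.96, 1.97, 0.3745)  len=1.2960
  (v2,v7,v6) [-+-] → (0.336, 1.97, 0.3745)–(0.96, 1.97, 0.3745)  len=0.6240
  (v6,v5,v4) [-+-] → (0.96, -0.6895, 0.3745)–(0.96, -1.97, 0.3745)  len=1.2805
  (v7,v5,v6) [++-] → (0.96, -0.6895, 0.3745)–(0.96, 1.97, 0.3745)  len=2.6595

Chained into 1 loop(s):
  loop 1: 8 segments, perimeter = 11.7200
Total perimeter = 11.720

loops=1 perimeter=11.720


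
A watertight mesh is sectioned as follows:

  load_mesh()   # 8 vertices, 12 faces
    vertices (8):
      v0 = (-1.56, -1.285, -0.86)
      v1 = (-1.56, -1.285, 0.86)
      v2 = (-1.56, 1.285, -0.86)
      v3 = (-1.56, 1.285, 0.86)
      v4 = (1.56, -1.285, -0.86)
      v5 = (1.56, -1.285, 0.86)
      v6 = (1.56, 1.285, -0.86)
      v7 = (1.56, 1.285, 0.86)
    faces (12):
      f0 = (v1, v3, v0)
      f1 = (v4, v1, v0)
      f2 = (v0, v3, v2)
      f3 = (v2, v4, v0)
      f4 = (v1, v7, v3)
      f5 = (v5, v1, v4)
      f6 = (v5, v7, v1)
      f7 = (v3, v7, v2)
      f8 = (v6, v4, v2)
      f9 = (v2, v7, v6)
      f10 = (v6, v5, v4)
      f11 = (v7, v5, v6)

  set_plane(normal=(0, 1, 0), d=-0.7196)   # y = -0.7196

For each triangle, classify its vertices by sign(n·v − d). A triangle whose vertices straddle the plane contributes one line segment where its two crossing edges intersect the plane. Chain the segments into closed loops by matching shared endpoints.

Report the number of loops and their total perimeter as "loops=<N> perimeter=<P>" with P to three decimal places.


Straddling triangles (8 of 12):
  (v1,v3,v0) [-+-] → (-1.56, -0.7196, 0.86)–(-1.56, -0.7196, -0.4816)  len=1.3416
  (v0,v3,v2) [-++] → (-1.56, -0.7196, -0.4816)–(-1.56, -0.7196, -0.86)  len=0.3784
  (v2,v4,v0) [+--] → (0.8736, -0.7196, -0.86)–(-1.56, -0.7196, -0.86)  len=2.4336
  (v1,v7,v3) [-++] → (-0.8736, -0.7196, 0.86)–(-1.56, -0.7196, 0.86)  len=0.6864
  (v5,v7,v1) [-+-] → (1.56, -0.7196, 0.86)–(-0.8736, -0.7196, 0.86)  len=2.4336
  (v6,v4,v2) [+-+] → (1.56, -0.7196, -0.86)–(0.8736, -0.7196, -0.86)  len=0.6864
  (v6,v5,v4) [+--] → (1.56, -0.7196, 0.4816)–(1.56, -0.7196, -0.86)  len=1.3416
  (v7,v5,v6) [+-+] → (1.56, -0.7196, 0.86)–(1.56, -0.7196, 0.4816)  len=0.3784

Chained into 1 loop(s):
  loop 1: 8 segments, perimeter = 9.6800
Total perimeter = 9.680

loops=1 perimeter=9.680


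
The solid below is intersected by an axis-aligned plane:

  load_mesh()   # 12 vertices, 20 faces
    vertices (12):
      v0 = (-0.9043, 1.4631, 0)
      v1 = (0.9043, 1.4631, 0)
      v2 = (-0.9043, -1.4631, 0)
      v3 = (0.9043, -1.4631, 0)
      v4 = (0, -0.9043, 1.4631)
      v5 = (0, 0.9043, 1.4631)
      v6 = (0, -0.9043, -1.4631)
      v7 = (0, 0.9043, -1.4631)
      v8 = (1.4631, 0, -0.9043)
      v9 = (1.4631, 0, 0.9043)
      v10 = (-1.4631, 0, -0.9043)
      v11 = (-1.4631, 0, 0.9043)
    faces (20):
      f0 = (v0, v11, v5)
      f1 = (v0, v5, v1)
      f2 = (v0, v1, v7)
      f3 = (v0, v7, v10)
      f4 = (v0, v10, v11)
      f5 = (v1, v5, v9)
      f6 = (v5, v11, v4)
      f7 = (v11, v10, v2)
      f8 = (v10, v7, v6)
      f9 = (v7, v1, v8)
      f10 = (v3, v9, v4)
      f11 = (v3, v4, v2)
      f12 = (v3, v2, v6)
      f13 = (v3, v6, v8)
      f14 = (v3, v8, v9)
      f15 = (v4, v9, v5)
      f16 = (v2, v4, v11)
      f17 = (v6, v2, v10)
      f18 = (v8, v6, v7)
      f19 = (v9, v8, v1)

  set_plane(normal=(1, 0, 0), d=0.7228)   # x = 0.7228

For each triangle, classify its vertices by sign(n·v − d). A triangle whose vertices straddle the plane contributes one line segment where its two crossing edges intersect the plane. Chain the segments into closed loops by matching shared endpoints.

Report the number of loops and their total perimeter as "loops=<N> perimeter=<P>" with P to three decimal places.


Straddling triangles (10 of 20):
  (v0,v5,v1) [--+] → (0.7228, 1.35094, 0.293655)–(0.7228, 1.4631, 0)  len=0.3143
  (v0,v1,v7) [-+-] → (0.7228, 1.4631, 0)–(0.7228, 1.35094, -0.293655)  len=0.3143
  (v1,v5,v9) [+-+] → (0.7228, 1.35094, 0.293655)–(0.7228, 0.457558, 1.18704)  len=1.2634
  (v7,v1,v8) [-++] → (0.7228, 1.35094, -0.293655)–(0.7228, 0.457558, -1.18704)  len=1.2634
  (v3,v9,v4) [++-] → (0.7228, -0.457558, 1.18704)–(0.7228, -1.35094, 0.293655)  len=1.2634
  (v3,v4,v2) [+--] → (0.7228, -1.35094, 0.293655)–(0.7228, -1.4631, 0)  len=0.3143
  (v3,v2,v6) [+--] → (0.7228, -1.4631, 0)–(0.7228, -1.35094, -0.293655)  len=0.3143
  (v3,v6,v8) [+-+] → (0.7228, -1.35094, -0.293655)–(0.7228, -0.457558, -1.18704)  len=1.2634
  (v4,v9,v5) [-+-] → (0.7228, -0.457558, 1.18704)–(0.7228, 0.457558, 1.18704)  len=0.9151
  (v8,v6,v7) [+--] → (0.7228, -0.457558, -1.18704)–(0.7228, 0.457558, -1.18704)  len=0.9151

Chained into 1 loop(s):
  loop 1: 10 segments, perimeter = 8.1414
Total perimeter = 8.141

loops=1 perimeter=8.141


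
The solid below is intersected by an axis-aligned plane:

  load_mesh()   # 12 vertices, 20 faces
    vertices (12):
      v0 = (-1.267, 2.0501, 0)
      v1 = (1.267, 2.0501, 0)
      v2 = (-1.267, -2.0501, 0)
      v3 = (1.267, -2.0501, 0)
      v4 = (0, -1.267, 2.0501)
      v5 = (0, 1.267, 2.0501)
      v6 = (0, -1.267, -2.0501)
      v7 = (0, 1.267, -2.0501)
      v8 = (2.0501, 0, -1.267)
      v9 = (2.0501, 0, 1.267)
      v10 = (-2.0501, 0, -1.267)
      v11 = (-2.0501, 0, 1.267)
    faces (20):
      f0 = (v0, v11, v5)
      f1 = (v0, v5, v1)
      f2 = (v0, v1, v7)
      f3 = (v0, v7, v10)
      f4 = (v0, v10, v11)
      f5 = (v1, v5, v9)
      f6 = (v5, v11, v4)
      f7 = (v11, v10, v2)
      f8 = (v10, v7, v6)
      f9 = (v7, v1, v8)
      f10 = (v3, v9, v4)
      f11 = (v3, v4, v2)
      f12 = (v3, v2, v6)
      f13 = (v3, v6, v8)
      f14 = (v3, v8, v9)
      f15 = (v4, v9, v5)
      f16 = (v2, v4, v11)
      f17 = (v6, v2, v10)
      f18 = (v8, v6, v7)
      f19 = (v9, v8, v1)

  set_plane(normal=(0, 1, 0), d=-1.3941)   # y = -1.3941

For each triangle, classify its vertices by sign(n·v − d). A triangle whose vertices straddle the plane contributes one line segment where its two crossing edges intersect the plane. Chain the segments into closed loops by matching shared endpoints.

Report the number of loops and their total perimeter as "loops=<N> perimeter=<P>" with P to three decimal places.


loops=1 perimeter=9.866

Straddling triangles (8 of 20):
  (v11,v10,v2) [++-] → (-1.51758, -1.3941, -0.40542)–(-1.51758, -1.3941, 0.40542)  len=0.8108
  (v3,v9,v4) [-++] → (1.51758, -1.3941, 0.40542)–(0.205639, -1.3941, 1.71736)  len=1.8554
  (v3,v4,v2) [-+-] → (0.205639, -1.3941, 1.71736)–(-0.205639, -1.3941, 1.71736)  len=0.4113
  (v3,v2,v6) [--+] → (-0.205639, -1.3941, -1.71736)–(0.205639, -1.3941, -1.71736)  len=0.4113
  (v3,v6,v8) [-++] → (0.205639, -1.3941, -1.71736)–(1.51758, -1.3941, -0.40542)  len=1.8554
  (v3,v8,v9) [-++] → (1.51758, -1.3941, -0.40542)–(1.51758, -1.3941, 0.40542)  len=0.8108
  (v2,v4,v11) [-++] → (-0.205639, -1.3941, 1.71736)–(-1.51758, -1.3941, 0.40542)  len=1.8554
  (v6,v2,v10) [+-+] → (-0.205639, -1.3941, -1.71736)–(-1.51758, -1.3941, -0.40542)  len=1.8554

Chained into 1 loop(s):
  loop 1: 8 segments, perimeter = 9.8657
Total perimeter = 9.866


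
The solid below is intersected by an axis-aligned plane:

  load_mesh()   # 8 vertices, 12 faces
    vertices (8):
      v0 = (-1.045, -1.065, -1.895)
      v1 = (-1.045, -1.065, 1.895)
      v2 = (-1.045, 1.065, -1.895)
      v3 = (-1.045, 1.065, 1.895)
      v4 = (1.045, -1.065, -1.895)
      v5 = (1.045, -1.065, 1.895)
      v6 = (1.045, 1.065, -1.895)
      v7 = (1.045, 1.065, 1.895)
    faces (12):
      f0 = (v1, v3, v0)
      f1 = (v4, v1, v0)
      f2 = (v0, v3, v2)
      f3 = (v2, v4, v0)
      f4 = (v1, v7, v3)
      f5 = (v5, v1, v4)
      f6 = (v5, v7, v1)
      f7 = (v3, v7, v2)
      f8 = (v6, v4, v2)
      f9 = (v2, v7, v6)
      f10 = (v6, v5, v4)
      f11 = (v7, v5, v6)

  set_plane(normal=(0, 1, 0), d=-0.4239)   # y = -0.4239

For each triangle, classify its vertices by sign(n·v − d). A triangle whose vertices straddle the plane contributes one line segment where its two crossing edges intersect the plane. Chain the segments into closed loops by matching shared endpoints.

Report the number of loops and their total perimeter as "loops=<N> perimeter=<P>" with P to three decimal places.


loops=1 perimeter=11.760

Straddling triangles (8 of 12):
  (v1,v3,v0) [-+-] → (-1.045, -0.4239, 1.895)–(-1.045, -0.4239, -0.754263)  len=2.6493
  (v0,v3,v2) [-++] → (-1.045, -0.4239, -0.754263)–(-1.045, -0.4239, -1.895)  len=1.1407
  (v2,v4,v0) [+--] → (0.415939, -0.4239, -1.895)–(-1.045, -0.4239, -1.895)  len=1.4609
  (v1,v7,v3) [-++] → (-0.415939, -0.4239, 1.895)–(-1.045, -0.4239, 1.895)  len=0.6291
  (v5,v7,v1) [-+-] → (1.045, -0.4239, 1.895)–(-0.415939, -0.4239, 1.895)  len=1.4609
  (v6,v4,v2) [+-+] → (1.045, -0.4239, -1.895)–(0.415939, -0.4239, -1.895)  len=0.6291
  (v6,v5,v4) [+--] → (1.045, -0.4239, 0.754263)–(1.045, -0.4239, -1.895)  len=2.6493
  (v7,v5,v6) [+-+] → (1.045, -0.4239, 1.895)–(1.045, -0.4239, 0.754263)  len=1.1407

Chained into 1 loop(s):
  loop 1: 8 segments, perimeter = 11.7600
Total perimeter = 11.760


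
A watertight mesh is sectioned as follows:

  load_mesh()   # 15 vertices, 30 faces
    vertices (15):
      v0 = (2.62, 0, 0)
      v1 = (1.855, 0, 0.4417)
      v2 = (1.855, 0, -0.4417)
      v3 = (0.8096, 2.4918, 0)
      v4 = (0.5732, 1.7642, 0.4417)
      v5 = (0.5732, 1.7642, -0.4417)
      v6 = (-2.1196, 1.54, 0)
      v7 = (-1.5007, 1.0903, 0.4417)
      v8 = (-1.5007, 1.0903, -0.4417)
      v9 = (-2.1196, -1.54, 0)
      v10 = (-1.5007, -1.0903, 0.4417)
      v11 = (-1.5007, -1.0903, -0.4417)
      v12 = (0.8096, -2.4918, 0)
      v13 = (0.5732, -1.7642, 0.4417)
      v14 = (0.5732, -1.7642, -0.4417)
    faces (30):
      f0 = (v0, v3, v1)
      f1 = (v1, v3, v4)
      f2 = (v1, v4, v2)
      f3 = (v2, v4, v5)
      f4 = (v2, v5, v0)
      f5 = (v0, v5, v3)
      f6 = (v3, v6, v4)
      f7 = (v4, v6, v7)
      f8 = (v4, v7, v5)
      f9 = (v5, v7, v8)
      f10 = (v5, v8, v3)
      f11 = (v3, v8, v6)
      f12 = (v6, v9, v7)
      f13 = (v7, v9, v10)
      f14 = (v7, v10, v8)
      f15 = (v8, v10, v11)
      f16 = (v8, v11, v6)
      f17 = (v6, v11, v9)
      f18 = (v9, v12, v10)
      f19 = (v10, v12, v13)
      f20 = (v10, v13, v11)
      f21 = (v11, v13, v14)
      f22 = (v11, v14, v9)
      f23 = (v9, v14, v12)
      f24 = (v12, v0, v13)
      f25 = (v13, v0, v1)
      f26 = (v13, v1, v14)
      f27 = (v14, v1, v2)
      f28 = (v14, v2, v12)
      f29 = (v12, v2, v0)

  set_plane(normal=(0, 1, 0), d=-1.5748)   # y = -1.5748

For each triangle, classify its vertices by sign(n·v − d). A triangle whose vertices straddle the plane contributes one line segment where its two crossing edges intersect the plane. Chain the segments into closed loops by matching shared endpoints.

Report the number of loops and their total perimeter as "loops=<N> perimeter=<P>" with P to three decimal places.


loops=2 perimeter=7.635

Straddling triangles (12 of 30):
  (v9,v12,v10) [+-+] → (-2.0125, -1.5748, 0)–(-0.702027, -1.5748, 0.289004)  len=1.3420
  (v10,v12,v13) [+--] → (-0.702027, -1.5748, 0.289004)–(-0.00967084, -1.5748, 0.4417)  len=0.7090
  (v10,v13,v11) [+-+] → (-0.00967084, -1.5748, 0.4417)–(-0.00967084, -1.5748, 0.19342)  len=0.2483
  (v11,v13,v14) [+--] → (-0.00967084, -1.5748, 0.19342)–(-0.00967084, -1.5748, -0.4417)  len=0.6351
  (v11,v14,v9) [+-+] → (-0.00967084, -1.5748, -0.4417)–(-1.70163, -1.5748, -0.06856)  len=1.7326
  (v9,v14,v12) [+--] → (-1.70163, -1.5748, -0.06856)–(-2.0125, -1.5748, 0)  len=0.3183
  (v12,v0,v13) [-+-] → (1.47584, -1.5748, 0)–(0.792939, -1.5748, 0.39428)  len=0.7885
  (v13,v0,v1) [-++] → (0.792939, -1.5748, 0.39428)–(0.710811, -1.5748, 0.4417)  len=0.0948
  (v13,v1,v14) [-+-] → (0.710811, -1.5748, 0.4417)–(0.710811, -1.5748, -0.34686)  len=0.7886
  (v14,v1,v2) [-++] → (0.710811, -1.5748, -0.34686)–(0.710811, -1.5748, -0.4417)  len=0.0948
  (v14,v2,v12) [-+-] → (0.710811, -1.5748, -0.4417)–(1.19431, -1.5748, -0.162549)  len=0.5583
  (v12,v2,v0) [-++] → (1.19431, -1.5748, -0.162549)–(1.47584, -1.5748, 0)  len=0.3251

Chained into 2 loop(s):
  loop 1: 6 segments, perimeter = 4.9853
  loop 2: 6 segments, perimeter = 2.6502
Total perimeter = 7.635


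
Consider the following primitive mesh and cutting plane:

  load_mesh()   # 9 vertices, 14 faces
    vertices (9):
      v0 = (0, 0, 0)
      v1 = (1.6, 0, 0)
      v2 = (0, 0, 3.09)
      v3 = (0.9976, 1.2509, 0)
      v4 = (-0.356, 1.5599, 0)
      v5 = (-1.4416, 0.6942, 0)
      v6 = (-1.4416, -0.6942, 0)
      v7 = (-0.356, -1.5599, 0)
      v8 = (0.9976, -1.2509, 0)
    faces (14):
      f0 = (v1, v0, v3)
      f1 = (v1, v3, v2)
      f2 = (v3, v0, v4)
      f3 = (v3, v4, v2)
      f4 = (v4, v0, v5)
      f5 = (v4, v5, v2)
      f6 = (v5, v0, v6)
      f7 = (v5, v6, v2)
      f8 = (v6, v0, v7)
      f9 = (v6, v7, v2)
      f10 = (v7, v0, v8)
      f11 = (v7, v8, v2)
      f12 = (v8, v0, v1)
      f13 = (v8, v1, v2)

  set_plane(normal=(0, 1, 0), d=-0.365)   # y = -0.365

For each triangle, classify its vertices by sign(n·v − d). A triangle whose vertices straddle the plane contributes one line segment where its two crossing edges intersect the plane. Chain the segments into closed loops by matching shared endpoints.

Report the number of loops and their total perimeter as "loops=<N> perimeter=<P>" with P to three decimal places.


Straddling triangles (8 of 14):
  (v5,v0,v6) [++-] → (-0.757972, -0.365, 0)–(-1.4416, -0.365, 0)  len=0.6836
  (v5,v6,v2) [+-+] → (-1.4416, -0.365, 0)–(-0.757972, -0.365, 1.46532)  len=1.6169
  (v6,v0,v7) [-+-] → (-0.757972, -0.365, 0)–(-0.0833002, -0.365, 0)  len=0.6747
  (v6,v7,v2) [--+] → (-0.0833002, -0.365, 2.36697)–(-0.757972, -0.365, 1.46532)  len=1.1261
  (v7,v0,v8) [-+-] → (-0.0833002, -0.365, 0)–(0.29109, -0.365, 0)  len=0.3744
  (v7,v8,v2) [--+] → (0.29109, -0.365, 2.18837)–(-0.0833002, -0.365, 2.36697)  len=0.4148
  (v8,v0,v1) [-++] → (0.29109, -0.365, 0)–(1.42423, -0.365, 0)  len=1.1331
  (v8,v1,v2) [-++] → (1.42423, -0.365, 0)–(0.29109, -0.365, 2.18837)  len=2.4643

Chained into 1 loop(s):
  loop 1: 8 segments, perimeter = 8.4880
Total perimeter = 8.488

loops=1 perimeter=8.488
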